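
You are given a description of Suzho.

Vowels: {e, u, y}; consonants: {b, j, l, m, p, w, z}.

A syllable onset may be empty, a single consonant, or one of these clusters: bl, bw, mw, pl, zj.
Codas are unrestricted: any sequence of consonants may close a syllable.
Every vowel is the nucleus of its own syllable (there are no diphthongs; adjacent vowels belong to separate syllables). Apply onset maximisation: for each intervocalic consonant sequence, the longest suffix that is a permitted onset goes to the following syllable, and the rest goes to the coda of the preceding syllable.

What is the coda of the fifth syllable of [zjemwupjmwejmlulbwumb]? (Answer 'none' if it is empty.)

Vowels present: e, u, e, u, u; each is a nucleus, giving 5 syllables.
/e…u/ gap (V1→V2): /mw/ — entire cluster is a permitted onset → onset /mw/, coda ∅.
/u…e/ gap (V2→V3): /pjmw/ — longest licit onset from the right is /mw/, leaving /pj/ as coda.
/e…u/ gap (V3→V4): /jml/ splits as /jm/ + /l/ (/l/ is the longest suffix that is a licit onset).
/u…u/ gap (V4→V5): /lbw/; trying suffixes from longest down, /bw/ is the first permitted one, so coda /l/ | onset /bw/.
Syllabification: zje.mwupj.mwejm.lul.bwumb.
Syllable 5 is /bwumb/: onset /bw/, nucleus /u/, coda /mb/.

mb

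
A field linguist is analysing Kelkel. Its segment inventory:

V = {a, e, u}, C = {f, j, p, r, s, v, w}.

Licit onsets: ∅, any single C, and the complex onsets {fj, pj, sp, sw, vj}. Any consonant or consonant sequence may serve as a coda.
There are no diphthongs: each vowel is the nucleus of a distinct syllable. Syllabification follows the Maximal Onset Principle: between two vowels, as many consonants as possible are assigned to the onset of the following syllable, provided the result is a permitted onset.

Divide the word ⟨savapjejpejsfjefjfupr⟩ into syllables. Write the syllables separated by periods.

Nuclei (vowels): a, a, e, e, e, u → 6 syllables.
Between /a/ (V1) and /a/ (V2): /v/ is a single consonant, so it becomes the next onset.
Between /a/ (V2) and /e/ (V3): cluster /pj/ — /pj/ is itself a permitted onset, so the whole cluster goes right; preceding coda = ∅.
Between /e/ (V3) and /e/ (V4): cluster /jp/ — the longest permitted-onset suffix is /p/; onset = /p/, preceding coda = /j/.
Between /e/ (V4) and /e/ (V5): /jsfj/ — longest licit onset from the right is /fj/, leaving /js/ as coda.
Between /e/ (V5) and /u/ (V6): cluster /fjf/ — the longest permitted-onset suffix is /f/; onset = /f/, preceding coda = /fj/.

sa.va.pjej.pejs.fjefj.fupr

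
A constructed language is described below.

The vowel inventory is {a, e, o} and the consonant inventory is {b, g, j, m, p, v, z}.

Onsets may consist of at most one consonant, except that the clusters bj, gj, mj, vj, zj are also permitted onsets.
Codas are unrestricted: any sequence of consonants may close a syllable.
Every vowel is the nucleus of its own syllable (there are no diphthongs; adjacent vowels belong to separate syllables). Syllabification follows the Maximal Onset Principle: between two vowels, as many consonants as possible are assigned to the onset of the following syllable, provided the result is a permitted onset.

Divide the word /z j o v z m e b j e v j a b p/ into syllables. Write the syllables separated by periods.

Vowels present: o, e, e, a; each is a nucleus, giving 4 syllables.
σ1/σ2 boundary: cluster /vzm/ — the longest permitted-onset suffix is /m/; onset = /m/, preceding coda = /vz/.
σ2/σ3 boundary: cluster /bj/ — /bj/ is itself a permitted onset, so the whole cluster goes right; preceding coda = ∅.
σ3/σ4 boundary: /vj/ — entire cluster is a permitted onset → onset /vj/, coda ∅.

zjovz.me.bje.vjabp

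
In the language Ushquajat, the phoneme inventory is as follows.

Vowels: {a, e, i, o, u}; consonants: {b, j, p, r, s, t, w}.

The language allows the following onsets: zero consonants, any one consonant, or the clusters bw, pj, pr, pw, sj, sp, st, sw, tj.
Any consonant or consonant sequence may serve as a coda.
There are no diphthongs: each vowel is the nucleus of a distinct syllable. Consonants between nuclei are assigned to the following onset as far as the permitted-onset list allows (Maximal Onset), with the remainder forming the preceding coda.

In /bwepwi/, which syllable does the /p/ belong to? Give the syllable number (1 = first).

Nuclei (vowels): e, i → 2 syllables.
/e…i/ gap (V1→V2): /pw/ is a licit onset in full, so it all attaches to the next syllable.
Syllabification: bwe.pwi.
The /p/ is in the onset of syllable 2 (/pwi/).

2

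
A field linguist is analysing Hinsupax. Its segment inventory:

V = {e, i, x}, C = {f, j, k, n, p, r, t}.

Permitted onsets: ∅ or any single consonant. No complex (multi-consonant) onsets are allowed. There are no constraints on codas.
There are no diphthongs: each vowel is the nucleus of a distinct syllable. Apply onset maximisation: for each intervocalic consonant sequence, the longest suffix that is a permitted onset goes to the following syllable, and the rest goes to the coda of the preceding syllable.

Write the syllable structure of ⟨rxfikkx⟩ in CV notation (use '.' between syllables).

The vowels are x, i, x — 3 nuclei, so 3 syllables.
Between /x/ (V1) and /i/ (V2): /f/ → onset of the next syllable (single consonants are always licit onsets).
Between /i/ (V2) and /x/ (V3): /kk/ splits as /k/ + /k/ (/k/ is the longest suffix that is a licit onset).
So the parse is rx.fik.kx.
Mapping each syllable to C/V: /rx/ → CV, /fik/ → CVC, /kx/ → CV.

CV.CVC.CV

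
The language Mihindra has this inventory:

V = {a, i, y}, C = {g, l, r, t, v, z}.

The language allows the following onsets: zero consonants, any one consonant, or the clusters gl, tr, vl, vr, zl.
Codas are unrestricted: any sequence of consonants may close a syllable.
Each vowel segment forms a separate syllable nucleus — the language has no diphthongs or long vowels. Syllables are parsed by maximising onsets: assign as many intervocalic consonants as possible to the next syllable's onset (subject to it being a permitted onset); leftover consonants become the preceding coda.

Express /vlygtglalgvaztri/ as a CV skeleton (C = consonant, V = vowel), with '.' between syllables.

CCVCC.CCVCC.CVC.CCV

Vowels present: y, a, a, i; each is a nucleus, giving 4 syllables.
Between /y/ (V1) and /a/ (V2): /gtgl/ — longest licit onset from the right is /gl/, leaving /gt/ as coda.
Between /a/ (V2) and /a/ (V3): /lgv/ splits as /lg/ + /v/ (/v/ is the longest suffix that is a licit onset).
Between /a/ (V3) and /i/ (V4): cluster /ztr/ — the longest permitted-onset suffix is /tr/; onset = /tr/, preceding coda = /z/.
Syllabification: vlygt.glalg.vaz.tri.
Mapping each syllable to C/V: /vlygt/ → CCVCC, /glalg/ → CCVCC, /vaz/ → CVC, /tri/ → CCV.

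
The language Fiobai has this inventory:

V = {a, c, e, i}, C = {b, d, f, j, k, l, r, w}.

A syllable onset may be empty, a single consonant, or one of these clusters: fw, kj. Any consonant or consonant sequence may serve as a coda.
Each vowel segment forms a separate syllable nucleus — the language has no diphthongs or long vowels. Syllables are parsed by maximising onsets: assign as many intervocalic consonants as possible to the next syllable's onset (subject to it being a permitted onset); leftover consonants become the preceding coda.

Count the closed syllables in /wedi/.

Vowels present: e, i; each is a nucleus, giving 2 syllables.
V1 /e/ – V2 /i/: /d/ is a single consonant, so it becomes the next onset.
So the parse is we.di.
Classifying each syllable: /we/ (open), /di/ (open).
Closed syllables: 0.

0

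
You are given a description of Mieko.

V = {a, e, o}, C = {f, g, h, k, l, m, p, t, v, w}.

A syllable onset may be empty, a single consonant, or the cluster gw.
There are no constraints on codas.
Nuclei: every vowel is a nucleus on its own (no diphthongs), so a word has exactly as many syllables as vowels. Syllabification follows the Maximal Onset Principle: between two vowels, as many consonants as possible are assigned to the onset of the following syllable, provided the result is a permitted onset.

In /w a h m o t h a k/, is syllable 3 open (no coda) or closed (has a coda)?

closed

The vowels are a, o, a — 3 nuclei, so 3 syllables.
V1 /a/ – V2 /o/: cluster /hm/ — the longest permitted-onset suffix is /m/; onset = /m/, preceding coda = /h/.
V2 /o/ – V3 /a/: /th/; trying suffixes from longest down, /h/ is the first permitted one, so coda /t/ | onset /h/.
Syllabification: wah.mot.hak.
Syllable 3 is /hak/ with coda /k/, so it is closed.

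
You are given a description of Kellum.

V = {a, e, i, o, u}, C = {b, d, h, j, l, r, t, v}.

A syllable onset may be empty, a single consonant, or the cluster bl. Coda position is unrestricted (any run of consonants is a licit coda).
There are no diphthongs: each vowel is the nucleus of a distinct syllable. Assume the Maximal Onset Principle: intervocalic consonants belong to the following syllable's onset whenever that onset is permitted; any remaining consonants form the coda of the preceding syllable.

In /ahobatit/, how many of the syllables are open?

3

The vowels are a, o, a, i — 4 nuclei, so 4 syllables.
Between /a/ (V1) and /o/ (V2): just /h/ — single C goes to the following onset.
Between /o/ (V2) and /a/ (V3): just /b/ — single C goes to the following onset.
Between /a/ (V3) and /i/ (V4): just /t/ — single C goes to the following onset.
Result: a.ho.ba.tit.
Classifying each syllable: /a/ (open), /ho/ (open), /ba/ (open), /tit/ (closed).
Open syllables: 3.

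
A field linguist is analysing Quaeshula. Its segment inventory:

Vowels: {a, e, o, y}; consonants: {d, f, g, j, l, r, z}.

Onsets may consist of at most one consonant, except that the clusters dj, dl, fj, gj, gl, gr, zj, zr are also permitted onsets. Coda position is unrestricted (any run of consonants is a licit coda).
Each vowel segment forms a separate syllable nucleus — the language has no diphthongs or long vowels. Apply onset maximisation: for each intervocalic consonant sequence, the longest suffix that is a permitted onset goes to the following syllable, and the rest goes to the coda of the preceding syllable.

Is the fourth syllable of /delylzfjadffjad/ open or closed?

Nuclei (vowels): e, y, a, a → 4 syllables.
/e…y/ gap (V1→V2): /l/ is a single consonant, so it becomes the next onset.
/y…a/ gap (V2→V3): /lzfj/; trying suffixes from longest down, /fj/ is the first permitted one, so coda /lz/ | onset /fj/.
/a…a/ gap (V3→V4): /dffj/; trying suffixes from longest down, /fj/ is the first permitted one, so coda /df/ | onset /fj/.
Putting it together: de.lylz.fjadf.fjad.
Syllable 4 is /fjad/ with coda /d/, so it is closed.

closed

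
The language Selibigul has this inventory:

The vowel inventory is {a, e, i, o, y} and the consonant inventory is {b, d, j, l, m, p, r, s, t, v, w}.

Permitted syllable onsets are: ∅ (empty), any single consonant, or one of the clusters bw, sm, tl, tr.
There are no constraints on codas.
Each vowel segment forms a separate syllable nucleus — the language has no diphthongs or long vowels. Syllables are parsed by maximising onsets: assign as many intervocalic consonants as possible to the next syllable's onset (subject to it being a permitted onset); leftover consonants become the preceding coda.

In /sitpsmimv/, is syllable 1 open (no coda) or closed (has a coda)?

closed

Nuclei (vowels): i, i → 2 syllables.
V1 /i/ – V2 /i/: /tpsm/; trying suffixes from longest down, /sm/ is the first permitted one, so coda /tp/ | onset /sm/.
Syllabification: sitp.smimv.
Syllable 1 is /sitp/ with coda /tp/, so it is closed.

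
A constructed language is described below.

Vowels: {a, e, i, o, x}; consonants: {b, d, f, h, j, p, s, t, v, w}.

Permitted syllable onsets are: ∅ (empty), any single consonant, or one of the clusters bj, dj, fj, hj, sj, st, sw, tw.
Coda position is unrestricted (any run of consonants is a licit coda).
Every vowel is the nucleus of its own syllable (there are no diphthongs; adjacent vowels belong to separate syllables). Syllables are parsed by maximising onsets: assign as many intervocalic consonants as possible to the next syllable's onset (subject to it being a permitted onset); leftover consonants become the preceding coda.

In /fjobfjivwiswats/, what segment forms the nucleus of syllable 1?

o

Nuclei (vowels): o, i, i, a → 4 syllables.
The first nucleus (vowel 1 from the left) is /o/.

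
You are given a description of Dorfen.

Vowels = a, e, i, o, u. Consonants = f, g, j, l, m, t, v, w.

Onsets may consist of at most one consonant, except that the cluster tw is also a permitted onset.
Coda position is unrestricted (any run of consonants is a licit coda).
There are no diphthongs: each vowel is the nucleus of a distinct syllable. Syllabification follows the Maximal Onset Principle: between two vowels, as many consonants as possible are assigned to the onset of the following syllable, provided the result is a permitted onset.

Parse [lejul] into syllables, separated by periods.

Vowels present: e, u; each is a nucleus, giving 2 syllables.
/e…u/ gap (V1→V2): /j/ → onset of the next syllable (single consonants are always licit onsets).

le.jul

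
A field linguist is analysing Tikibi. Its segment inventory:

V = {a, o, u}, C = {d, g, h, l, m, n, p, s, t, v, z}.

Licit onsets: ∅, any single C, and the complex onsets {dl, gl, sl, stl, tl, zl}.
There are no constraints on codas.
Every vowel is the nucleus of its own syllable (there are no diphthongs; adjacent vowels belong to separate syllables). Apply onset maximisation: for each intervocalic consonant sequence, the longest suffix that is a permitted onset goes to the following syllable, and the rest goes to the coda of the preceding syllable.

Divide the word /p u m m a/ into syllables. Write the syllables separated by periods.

pum.ma

The vowels are u, a — 2 nuclei, so 2 syllables.
σ1/σ2 boundary: cluster /mm/ — the longest permitted-onset suffix is /m/; onset = /m/, preceding coda = /m/.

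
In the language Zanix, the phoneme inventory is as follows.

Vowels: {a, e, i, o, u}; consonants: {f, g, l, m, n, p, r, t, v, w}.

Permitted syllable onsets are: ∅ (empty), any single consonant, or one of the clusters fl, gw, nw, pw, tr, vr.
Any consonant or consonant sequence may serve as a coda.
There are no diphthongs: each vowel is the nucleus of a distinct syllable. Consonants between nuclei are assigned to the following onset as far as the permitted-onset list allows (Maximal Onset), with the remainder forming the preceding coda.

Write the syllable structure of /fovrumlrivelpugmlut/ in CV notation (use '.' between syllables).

CV.CCVCC.CV.CVC.CVCC.CVC

Nuclei (vowels): o, u, i, e, u, u → 6 syllables.
σ1/σ2 boundary: /vr/ — entire cluster is a permitted onset → onset /vr/, coda ∅.
σ2/σ3 boundary: /mlr/ splits as /ml/ + /r/ (/r/ is the longest suffix that is a licit onset).
σ3/σ4 boundary: just /v/ — single C goes to the following onset.
σ4/σ5 boundary: cluster /lp/ — the longest permitted-onset suffix is /p/; onset = /p/, preceding coda = /l/.
σ5/σ6 boundary: /gml/; trying suffixes from longest down, /l/ is the first permitted one, so coda /gm/ | onset /l/.
So the parse is fo.vruml.ri.vel.pugm.lut.
Mapping each syllable to C/V: /fo/ → CV, /vruml/ → CCVCC, /ri/ → CV, /vel/ → CVC, /pugm/ → CVCC, /lut/ → CVC.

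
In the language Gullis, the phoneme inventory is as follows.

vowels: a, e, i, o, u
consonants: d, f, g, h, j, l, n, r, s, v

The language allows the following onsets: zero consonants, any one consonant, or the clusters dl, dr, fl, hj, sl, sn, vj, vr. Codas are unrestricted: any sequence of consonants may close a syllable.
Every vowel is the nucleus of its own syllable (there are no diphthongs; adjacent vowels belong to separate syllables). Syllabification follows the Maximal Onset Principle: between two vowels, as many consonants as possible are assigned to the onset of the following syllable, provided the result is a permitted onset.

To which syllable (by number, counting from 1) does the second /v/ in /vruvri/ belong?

The vowels are u, i — 2 nuclei, so 2 syllables.
V1 /u/ – V2 /i/: /vr/ — entire cluster is a permitted onset → onset /vr/, coda ∅.
Putting it together: vru.vri.
The second /v/ is in the onset of syllable 2 (/vri/).

2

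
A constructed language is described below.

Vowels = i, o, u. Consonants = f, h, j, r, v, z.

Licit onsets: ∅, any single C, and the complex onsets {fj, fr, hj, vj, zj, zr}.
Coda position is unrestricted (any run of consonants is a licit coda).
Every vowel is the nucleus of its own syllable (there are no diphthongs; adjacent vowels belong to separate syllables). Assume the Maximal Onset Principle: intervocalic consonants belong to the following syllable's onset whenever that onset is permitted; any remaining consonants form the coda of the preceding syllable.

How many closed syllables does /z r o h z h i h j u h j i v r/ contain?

Nuclei (vowels): o, i, u, i → 4 syllables.
V1 /o/ – V2 /i/: /hzh/; trying suffixes from longest down, /h/ is the first permitted one, so coda /hz/ | onset /h/.
V2 /i/ – V3 /u/: cluster /hj/ — /hj/ is itself a permitted onset, so the whole cluster goes right; preceding coda = ∅.
V3 /u/ – V4 /i/: cluster /hj/ — /hj/ is itself a permitted onset, so the whole cluster goes right; preceding coda = ∅.
Syllabification: zrohz.hi.hju.hjivr.
Classifying each syllable: /zrohz/ (closed), /hi/ (open), /hju/ (open), /hjivr/ (closed).
Closed syllables: 2.

2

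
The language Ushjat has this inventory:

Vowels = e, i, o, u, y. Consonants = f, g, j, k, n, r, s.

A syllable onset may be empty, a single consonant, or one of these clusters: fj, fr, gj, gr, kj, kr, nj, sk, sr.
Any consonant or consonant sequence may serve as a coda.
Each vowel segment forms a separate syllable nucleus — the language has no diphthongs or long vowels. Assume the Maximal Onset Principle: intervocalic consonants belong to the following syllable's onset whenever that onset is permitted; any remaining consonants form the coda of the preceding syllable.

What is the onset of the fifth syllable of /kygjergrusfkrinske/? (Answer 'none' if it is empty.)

sk

Vowels present: y, e, u, i, e; each is a nucleus, giving 5 syllables.
Between /y/ (V1) and /e/ (V2): cluster /gj/ — /gj/ is itself a permitted onset, so the whole cluster goes right; preceding coda = ∅.
Between /e/ (V2) and /u/ (V3): /rgr/ splits as /r/ + /gr/ (/gr/ is the longest suffix that is a licit onset).
Between /u/ (V3) and /i/ (V4): cluster /sfkr/ — the longest permitted-onset suffix is /kr/; onset = /kr/, preceding coda = /sf/.
Between /i/ (V4) and /e/ (V5): /nsk/; trying suffixes from longest down, /sk/ is the first permitted one, so coda /n/ | onset /sk/.
So the parse is ky.gjer.grusf.krin.ske.
Syllable 5 is /ske/: onset /sk/, nucleus /e/, coda ∅.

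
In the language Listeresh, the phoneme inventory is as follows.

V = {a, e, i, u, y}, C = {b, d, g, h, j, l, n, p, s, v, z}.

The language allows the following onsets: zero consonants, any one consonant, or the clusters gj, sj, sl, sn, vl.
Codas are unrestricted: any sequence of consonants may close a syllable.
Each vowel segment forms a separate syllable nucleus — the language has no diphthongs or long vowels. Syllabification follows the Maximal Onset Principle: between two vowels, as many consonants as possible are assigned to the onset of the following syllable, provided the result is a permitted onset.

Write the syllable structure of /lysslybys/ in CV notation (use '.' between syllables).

Nuclei (vowels): y, y, y → 3 syllables.
/y…y/ gap (V1→V2): cluster /ssl/ — the longest permitted-onset suffix is /sl/; onset = /sl/, preceding coda = /s/.
/y…y/ gap (V2→V3): /b/ → onset of the next syllable (single consonants are always licit onsets).
Result: lys.sly.bys.
Mapping each syllable to C/V: /lys/ → CVC, /sly/ → CCV, /bys/ → CVC.

CVC.CCV.CVC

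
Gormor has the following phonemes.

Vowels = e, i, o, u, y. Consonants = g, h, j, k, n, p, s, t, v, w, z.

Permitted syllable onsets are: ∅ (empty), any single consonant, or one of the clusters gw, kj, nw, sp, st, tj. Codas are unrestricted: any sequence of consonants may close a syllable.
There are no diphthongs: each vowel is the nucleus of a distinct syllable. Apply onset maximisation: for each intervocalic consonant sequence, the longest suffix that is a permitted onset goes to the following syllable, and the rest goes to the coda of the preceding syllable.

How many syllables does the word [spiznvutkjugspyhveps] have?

5

The vowels are i, u, u, y, e — 5 nuclei, so 5 syllables.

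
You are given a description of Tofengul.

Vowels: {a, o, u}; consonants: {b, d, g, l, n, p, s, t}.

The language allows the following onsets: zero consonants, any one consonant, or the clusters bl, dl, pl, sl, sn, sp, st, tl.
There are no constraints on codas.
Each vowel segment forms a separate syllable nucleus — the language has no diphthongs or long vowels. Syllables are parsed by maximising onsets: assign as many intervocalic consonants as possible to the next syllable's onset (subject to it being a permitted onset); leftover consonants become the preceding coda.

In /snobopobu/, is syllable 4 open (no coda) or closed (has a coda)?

Nuclei (vowels): o, o, o, u → 4 syllables.
/o…o/ gap (V1→V2): /b/ is a single consonant, so it becomes the next onset.
/o…o/ gap (V2→V3): /p/ → onset of the next syllable (single consonants are always licit onsets).
/o…u/ gap (V3→V4): just /b/ — single C goes to the following onset.
Result: sno.bo.po.bu.
Syllable 4 is /bu/; it ends in its nucleus with no coda, so it is open.

open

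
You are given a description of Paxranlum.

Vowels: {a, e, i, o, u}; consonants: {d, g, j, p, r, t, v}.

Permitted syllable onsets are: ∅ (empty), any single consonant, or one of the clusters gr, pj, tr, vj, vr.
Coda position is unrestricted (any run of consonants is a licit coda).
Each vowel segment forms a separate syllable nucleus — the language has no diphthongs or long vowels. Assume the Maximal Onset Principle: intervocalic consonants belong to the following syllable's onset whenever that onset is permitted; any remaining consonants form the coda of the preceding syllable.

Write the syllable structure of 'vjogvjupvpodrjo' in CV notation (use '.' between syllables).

Vowels present: o, u, o, o; each is a nucleus, giving 4 syllables.
σ1/σ2 boundary: /gvj/ splits as /g/ + /vj/ (/vj/ is the longest suffix that is a licit onset).
σ2/σ3 boundary: /pvp/; trying suffixes from longest down, /p/ is the first permitted one, so coda /pv/ | onset /p/.
σ3/σ4 boundary: cluster /drj/ — the longest permitted-onset suffix is /j/; onset = /j/, preceding coda = /dr/.
So the parse is vjog.vjupv.podr.jo.
Mapping each syllable to C/V: /vjog/ → CCVC, /vjupv/ → CCVCC, /podr/ → CVCC, /jo/ → CV.

CCVC.CCVCC.CVCC.CV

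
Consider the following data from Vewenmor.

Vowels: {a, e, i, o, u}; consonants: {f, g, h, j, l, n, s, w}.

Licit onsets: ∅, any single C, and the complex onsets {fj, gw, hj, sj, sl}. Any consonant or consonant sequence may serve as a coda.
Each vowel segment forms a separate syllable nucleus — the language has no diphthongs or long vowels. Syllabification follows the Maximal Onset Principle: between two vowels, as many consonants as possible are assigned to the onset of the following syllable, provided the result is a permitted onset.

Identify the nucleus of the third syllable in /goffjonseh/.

The vowels are o, o, e — 3 nuclei, so 3 syllables.
The third nucleus (vowel 3 from the left) is /e/.

e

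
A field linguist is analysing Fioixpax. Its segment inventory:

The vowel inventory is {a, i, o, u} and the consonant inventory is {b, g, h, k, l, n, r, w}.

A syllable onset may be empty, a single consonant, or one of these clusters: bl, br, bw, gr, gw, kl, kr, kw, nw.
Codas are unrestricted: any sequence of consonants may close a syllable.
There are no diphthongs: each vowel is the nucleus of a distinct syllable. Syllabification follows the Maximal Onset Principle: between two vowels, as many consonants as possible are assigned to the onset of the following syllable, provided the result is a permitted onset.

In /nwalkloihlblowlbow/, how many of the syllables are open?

1

The vowels are a, o, i, o, o — 5 nuclei, so 5 syllables.
V1 /a/ – V2 /o/: cluster /lkl/ — the longest permitted-onset suffix is /kl/; onset = /kl/, preceding coda = /l/.
V2 /o/ – V3 /i/: hiatus — the boundary sits between the two vowels.
V3 /i/ – V4 /o/: /hlbl/ splits as /hl/ + /bl/ (/bl/ is the longest suffix that is a licit onset).
V4 /o/ – V5 /o/: cluster /wlb/ — the longest permitted-onset suffix is /b/; onset = /b/, preceding coda = /wl/.
Result: nwal.klo.ihl.blowl.bow.
Classifying each syllable: /nwal/ (closed), /klo/ (open), /ihl/ (closed), /blowl/ (closed), /bow/ (closed).
Open syllables: 1.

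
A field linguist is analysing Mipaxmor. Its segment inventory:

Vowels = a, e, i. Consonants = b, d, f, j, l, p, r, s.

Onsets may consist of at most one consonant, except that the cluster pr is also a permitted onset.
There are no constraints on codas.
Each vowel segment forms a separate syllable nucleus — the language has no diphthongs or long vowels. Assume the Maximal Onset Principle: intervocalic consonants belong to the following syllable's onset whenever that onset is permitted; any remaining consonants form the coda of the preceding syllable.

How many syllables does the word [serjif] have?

The vowels are e, i — 2 nuclei, so 2 syllables.

2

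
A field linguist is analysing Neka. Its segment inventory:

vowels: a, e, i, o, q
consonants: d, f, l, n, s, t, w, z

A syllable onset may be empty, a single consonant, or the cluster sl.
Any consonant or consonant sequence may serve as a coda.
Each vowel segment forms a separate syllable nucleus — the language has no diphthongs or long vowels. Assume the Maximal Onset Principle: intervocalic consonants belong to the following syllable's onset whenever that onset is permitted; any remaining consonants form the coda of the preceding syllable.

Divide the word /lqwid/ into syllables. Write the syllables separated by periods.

Vowels present: q, i; each is a nucleus, giving 2 syllables.
/q…i/ gap (V1→V2): just /w/ — single C goes to the following onset.

lq.wid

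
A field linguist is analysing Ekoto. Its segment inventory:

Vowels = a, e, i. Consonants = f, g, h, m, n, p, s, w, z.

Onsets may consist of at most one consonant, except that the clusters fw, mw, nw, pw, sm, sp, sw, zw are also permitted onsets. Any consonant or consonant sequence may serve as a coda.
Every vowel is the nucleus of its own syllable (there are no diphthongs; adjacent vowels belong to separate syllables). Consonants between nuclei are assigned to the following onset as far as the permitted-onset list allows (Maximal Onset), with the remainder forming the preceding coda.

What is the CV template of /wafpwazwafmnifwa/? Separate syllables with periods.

CVC.CCV.CCVCC.CV.CCV

Nuclei (vowels): a, a, a, i, a → 5 syllables.
V1 /a/ – V2 /a/: cluster /fpw/ — the longest permitted-onset suffix is /pw/; onset = /pw/, preceding coda = /f/.
V2 /a/ – V3 /a/: /zw/ is a licit onset in full, so it all attaches to the next syllable.
V3 /a/ – V4 /i/: /fmn/; trying suffixes from longest down, /n/ is the first permitted one, so coda /fm/ | onset /n/.
V4 /i/ – V5 /a/: cluster /fw/ — /fw/ is itself a permitted onset, so the whole cluster goes right; preceding coda = ∅.
Putting it together: waf.pwa.zwafm.ni.fwa.
Mapping each syllable to C/V: /waf/ → CVC, /pwa/ → CCV, /zwafm/ → CCVCC, /ni/ → CV, /fwa/ → CCV.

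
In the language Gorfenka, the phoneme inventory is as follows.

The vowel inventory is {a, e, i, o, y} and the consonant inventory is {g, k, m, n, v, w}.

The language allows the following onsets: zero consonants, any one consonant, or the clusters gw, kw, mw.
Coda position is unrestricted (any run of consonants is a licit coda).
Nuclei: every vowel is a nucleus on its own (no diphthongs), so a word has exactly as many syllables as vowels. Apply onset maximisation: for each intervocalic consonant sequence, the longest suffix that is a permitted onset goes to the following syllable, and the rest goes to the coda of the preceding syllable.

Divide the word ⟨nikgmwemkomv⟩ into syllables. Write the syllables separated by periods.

The vowels are i, e, o — 3 nuclei, so 3 syllables.
/i…e/ gap (V1→V2): /kgmw/ — longest licit onset from the right is /mw/, leaving /kg/ as coda.
/e…o/ gap (V2→V3): /mk/ splits as /m/ + /k/ (/k/ is the longest suffix that is a licit onset).

nikg.mwem.komv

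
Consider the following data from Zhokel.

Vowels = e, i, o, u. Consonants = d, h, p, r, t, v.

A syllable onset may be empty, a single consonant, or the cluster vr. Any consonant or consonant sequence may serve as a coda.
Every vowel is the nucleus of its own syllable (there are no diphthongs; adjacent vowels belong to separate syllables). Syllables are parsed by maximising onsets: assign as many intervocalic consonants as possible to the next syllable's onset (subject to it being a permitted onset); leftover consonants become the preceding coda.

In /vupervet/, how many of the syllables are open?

1

Vowels present: u, e, e; each is a nucleus, giving 3 syllables.
/u…e/ gap (V1→V2): /p/ → onset of the next syllable (single consonants are always licit onsets).
/e…e/ gap (V2→V3): /rv/; trying suffixes from longest down, /v/ is the first permitted one, so coda /r/ | onset /v/.
Putting it together: vu.per.vet.
Classifying each syllable: /vu/ (open), /per/ (closed), /vet/ (closed).
Open syllables: 1.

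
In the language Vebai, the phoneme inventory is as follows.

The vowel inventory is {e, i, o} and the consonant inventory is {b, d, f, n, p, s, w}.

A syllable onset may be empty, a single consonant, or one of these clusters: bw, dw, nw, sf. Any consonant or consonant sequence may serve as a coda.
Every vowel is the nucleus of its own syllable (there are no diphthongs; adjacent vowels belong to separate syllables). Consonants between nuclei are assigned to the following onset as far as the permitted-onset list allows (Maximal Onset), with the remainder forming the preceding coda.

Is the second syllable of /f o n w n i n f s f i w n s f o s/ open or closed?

Vowels present: o, i, i, o; each is a nucleus, giving 4 syllables.
/o…i/ gap (V1→V2): /nwn/; trying suffixes from longest down, /n/ is the first permitted one, so coda /nw/ | onset /n/.
/i…i/ gap (V2→V3): cluster /nfsf/ — the longest permitted-onset suffix is /sf/; onset = /sf/, preceding coda = /nf/.
/i…o/ gap (V3→V4): /wnsf/; trying suffixes from longest down, /sf/ is the first permitted one, so coda /wn/ | onset /sf/.
Result: fonw.ninf.sfiwn.sfos.
Syllable 2 is /ninf/ with coda /nf/, so it is closed.

closed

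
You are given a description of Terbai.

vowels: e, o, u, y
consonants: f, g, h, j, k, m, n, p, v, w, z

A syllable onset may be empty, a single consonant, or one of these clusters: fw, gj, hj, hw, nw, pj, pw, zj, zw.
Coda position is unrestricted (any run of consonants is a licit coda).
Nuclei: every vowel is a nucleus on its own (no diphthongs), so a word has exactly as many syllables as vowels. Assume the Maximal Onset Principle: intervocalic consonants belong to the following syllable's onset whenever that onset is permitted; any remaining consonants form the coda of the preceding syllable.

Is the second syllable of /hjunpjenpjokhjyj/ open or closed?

closed

The vowels are u, e, o, y — 4 nuclei, so 4 syllables.
/u…e/ gap (V1→V2): /npj/; trying suffixes from longest down, /pj/ is the first permitted one, so coda /n/ | onset /pj/.
/e…o/ gap (V2→V3): cluster /npj/ — the longest permitted-onset suffix is /pj/; onset = /pj/, preceding coda = /n/.
/o…y/ gap (V3→V4): /khj/ splits as /k/ + /hj/ (/hj/ is the longest suffix that is a licit onset).
Putting it together: hjun.pjen.pjok.hjyj.
Syllable 2 is /pjen/ with coda /n/, so it is closed.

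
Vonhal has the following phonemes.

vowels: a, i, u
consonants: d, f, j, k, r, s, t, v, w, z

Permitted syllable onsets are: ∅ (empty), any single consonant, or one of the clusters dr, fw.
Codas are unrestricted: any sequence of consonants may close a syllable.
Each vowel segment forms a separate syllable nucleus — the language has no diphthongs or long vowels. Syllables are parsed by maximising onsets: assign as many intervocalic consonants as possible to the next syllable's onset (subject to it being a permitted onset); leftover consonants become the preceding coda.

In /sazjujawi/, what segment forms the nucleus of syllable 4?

i

Nuclei (vowels): a, u, a, i → 4 syllables.
The fourth nucleus (vowel 4 from the left) is /i/.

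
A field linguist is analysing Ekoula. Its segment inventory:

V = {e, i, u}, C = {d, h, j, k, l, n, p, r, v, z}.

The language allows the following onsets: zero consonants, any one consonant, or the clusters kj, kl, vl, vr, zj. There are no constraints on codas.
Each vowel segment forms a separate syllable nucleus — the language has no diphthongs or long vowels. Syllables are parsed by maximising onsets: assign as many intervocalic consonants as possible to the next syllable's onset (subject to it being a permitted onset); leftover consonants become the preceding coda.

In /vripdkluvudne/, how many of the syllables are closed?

2

The vowels are i, u, u, e — 4 nuclei, so 4 syllables.
V1 /i/ – V2 /u/: /pdkl/; trying suffixes from longest down, /kl/ is the first permitted one, so coda /pd/ | onset /kl/.
V2 /u/ – V3 /u/: /v/ is a single consonant, so it becomes the next onset.
V3 /u/ – V4 /e/: /dn/ splits as /d/ + /n/ (/n/ is the longest suffix that is a licit onset).
Result: vripd.klu.vud.ne.
Classifying each syllable: /vripd/ (closed), /klu/ (open), /vud/ (closed), /ne/ (open).
Closed syllables: 2.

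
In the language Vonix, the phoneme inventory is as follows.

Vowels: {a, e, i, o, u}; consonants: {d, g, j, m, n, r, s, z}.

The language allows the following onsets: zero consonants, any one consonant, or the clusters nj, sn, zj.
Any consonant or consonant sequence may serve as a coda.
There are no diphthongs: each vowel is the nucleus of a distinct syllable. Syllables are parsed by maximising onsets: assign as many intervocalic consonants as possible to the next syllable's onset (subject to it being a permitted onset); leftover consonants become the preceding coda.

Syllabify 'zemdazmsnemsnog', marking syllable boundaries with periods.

The vowels are e, a, e, o — 4 nuclei, so 4 syllables.
Between /e/ (V1) and /a/ (V2): /md/ — longest licit onset from the right is /d/, leaving /m/ as coda.
Between /a/ (V2) and /e/ (V3): /zmsn/; trying suffixes from longest down, /sn/ is the first permitted one, so coda /zm/ | onset /sn/.
Between /e/ (V3) and /o/ (V4): /msn/; trying suffixes from longest down, /sn/ is the first permitted one, so coda /m/ | onset /sn/.

zem.dazm.snem.snog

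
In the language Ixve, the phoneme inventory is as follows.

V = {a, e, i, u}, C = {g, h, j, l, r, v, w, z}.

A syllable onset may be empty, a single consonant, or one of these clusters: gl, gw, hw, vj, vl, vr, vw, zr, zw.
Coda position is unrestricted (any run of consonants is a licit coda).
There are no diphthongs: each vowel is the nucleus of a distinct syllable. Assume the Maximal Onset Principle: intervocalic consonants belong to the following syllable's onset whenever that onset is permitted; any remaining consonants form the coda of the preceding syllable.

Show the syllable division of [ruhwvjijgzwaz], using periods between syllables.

ruhw.vjijg.zwaz

Vowels present: u, i, a; each is a nucleus, giving 3 syllables.
Between /u/ (V1) and /i/ (V2): cluster /hwvj/ — the longest permitted-onset suffix is /vj/; onset = /vj/, preceding coda = /hw/.
Between /i/ (V2) and /a/ (V3): /jgzw/ splits as /jg/ + /zw/ (/zw/ is the longest suffix that is a licit onset).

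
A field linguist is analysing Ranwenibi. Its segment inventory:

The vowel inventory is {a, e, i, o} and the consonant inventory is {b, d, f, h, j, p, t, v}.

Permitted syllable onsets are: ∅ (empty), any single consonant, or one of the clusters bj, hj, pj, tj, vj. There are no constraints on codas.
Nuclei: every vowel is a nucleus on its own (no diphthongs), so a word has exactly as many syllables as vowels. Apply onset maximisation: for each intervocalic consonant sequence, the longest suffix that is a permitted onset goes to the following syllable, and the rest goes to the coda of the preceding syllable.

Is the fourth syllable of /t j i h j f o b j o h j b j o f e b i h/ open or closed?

open

Nuclei (vowels): i, o, o, o, e, i → 6 syllables.
V1 /i/ – V2 /o/: /hjf/; trying suffixes from longest down, /f/ is the first permitted one, so coda /hj/ | onset /f/.
V2 /o/ – V3 /o/: cluster /bj/ — /bj/ is itself a permitted onset, so the whole cluster goes right; preceding coda = ∅.
V3 /o/ – V4 /o/: /hjbj/; trying suffixes from longest down, /bj/ is the first permitted one, so coda /hj/ | onset /bj/.
V4 /o/ – V5 /e/: just /f/ — single C goes to the following onset.
V5 /e/ – V6 /i/: /b/ → onset of the next syllable (single consonants are always licit onsets).
Syllabification: tjihj.fo.bjohj.bjo.fe.bih.
Syllable 4 is /bjo/; it ends in its nucleus with no coda, so it is open.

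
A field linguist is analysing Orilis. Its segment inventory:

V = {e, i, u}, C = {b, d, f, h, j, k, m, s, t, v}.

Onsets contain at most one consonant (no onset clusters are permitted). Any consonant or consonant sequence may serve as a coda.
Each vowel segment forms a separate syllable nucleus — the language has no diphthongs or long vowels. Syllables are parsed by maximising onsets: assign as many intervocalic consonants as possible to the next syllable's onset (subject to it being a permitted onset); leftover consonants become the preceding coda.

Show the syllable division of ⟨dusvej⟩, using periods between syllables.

dus.vej

The vowels are u, e — 2 nuclei, so 2 syllables.
Between /u/ (V1) and /e/ (V2): cluster /sv/ — the longest permitted-onset suffix is /v/; onset = /v/, preceding coda = /s/.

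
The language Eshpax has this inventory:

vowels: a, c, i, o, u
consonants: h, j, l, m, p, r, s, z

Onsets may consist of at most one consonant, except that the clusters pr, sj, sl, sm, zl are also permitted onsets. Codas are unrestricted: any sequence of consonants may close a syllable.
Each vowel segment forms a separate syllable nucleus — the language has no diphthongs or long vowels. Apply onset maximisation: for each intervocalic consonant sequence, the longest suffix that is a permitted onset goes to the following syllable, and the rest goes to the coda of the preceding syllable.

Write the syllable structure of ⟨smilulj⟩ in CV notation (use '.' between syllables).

CCV.CVCC

The vowels are i, u — 2 nuclei, so 2 syllables.
/i…u/ gap (V1→V2): just /l/ — single C goes to the following onset.
Result: smi.lulj.
Mapping each syllable to C/V: /smi/ → CCV, /lulj/ → CVCC.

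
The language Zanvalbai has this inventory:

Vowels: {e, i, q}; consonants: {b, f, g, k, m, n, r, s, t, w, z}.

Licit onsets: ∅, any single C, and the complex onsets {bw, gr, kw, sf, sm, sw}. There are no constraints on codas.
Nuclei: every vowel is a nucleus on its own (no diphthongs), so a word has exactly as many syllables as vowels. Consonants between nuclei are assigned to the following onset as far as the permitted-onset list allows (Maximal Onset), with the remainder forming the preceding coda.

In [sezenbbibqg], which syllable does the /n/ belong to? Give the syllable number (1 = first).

2

Vowels present: e, e, i, q; each is a nucleus, giving 4 syllables.
σ1/σ2 boundary: /z/ → onset of the next syllable (single consonants are always licit onsets).
σ2/σ3 boundary: cluster /nbb/ — the longest permitted-onset suffix is /b/; onset = /b/, preceding coda = /nb/.
σ3/σ4 boundary: just /b/ — single C goes to the following onset.
Result: se.zenb.bi.bqg.
The /n/ is in the coda of syllable 2 (/zenb/).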